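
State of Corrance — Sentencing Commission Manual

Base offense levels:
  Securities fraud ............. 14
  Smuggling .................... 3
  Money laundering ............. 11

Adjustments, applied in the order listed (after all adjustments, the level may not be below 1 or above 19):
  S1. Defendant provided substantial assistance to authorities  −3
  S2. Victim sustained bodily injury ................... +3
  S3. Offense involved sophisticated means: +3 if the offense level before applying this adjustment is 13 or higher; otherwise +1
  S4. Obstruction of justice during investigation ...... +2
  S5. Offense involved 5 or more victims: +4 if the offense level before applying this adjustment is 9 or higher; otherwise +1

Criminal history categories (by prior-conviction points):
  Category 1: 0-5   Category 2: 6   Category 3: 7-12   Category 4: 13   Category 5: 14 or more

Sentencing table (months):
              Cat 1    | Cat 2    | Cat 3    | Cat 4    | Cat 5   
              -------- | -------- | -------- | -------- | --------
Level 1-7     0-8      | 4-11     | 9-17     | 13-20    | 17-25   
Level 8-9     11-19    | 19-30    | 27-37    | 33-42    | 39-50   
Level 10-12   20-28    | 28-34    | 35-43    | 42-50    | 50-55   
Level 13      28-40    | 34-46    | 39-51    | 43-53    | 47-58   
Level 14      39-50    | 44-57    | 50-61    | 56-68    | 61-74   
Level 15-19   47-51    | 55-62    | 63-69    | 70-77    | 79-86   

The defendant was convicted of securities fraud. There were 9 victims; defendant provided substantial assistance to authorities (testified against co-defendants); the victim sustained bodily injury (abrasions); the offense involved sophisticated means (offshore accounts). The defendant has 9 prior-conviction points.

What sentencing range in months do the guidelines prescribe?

Base offense level for securities fraud: 14.
S1 applies: 14 − 3 = 11.
S2 applies: 11 + 3 = 14.
S3 applies (level before this adjustment is 14 ≥ 13, so +3): 14 + 3 = 17.
S4 does not apply.
S5 applies (level before this adjustment is 17 ≥ 9, so +4): 17 + 4 = 21.
Level 21 exceeds the maximum of 19; capped at 19.
Final offense level: 19.
Criminal history: 9 prior points → Category 3 (7-12).
Level 19 falls in the 15-19 band.
Grid: Level 15-19 × Category 3 = 63-69 months.

63-69 months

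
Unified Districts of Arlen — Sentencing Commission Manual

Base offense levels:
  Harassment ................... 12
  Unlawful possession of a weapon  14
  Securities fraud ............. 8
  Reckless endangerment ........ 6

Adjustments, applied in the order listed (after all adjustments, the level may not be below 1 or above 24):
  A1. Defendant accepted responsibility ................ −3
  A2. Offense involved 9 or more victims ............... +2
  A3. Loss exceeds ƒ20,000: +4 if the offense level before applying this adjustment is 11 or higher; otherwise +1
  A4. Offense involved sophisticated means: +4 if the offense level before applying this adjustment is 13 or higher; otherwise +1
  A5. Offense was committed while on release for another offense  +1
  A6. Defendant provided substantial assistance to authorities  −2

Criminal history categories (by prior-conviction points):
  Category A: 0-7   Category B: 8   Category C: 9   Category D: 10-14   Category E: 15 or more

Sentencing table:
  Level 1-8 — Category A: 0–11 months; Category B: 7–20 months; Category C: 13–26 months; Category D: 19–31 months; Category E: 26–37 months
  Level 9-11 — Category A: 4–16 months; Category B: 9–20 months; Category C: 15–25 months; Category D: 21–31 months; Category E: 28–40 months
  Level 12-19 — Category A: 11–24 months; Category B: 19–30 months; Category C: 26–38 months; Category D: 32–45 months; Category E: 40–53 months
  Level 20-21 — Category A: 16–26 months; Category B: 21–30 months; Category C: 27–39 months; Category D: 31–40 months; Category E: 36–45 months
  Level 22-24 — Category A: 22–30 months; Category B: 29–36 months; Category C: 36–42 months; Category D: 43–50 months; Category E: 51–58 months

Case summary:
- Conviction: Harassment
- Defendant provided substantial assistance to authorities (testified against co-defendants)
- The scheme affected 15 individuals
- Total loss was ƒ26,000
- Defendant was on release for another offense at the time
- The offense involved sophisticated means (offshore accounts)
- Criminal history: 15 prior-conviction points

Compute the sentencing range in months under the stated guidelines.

36-45 months

Base offense level for harassment: 12.
A2 applies: 12 + 2 = 14.
A3 applies (level before this adjustment is 14 ≥ 11, so +4): 14 + 4 = 18.
A4 applies (level before this adjustment is 18 ≥ 13, so +4): 18 + 4 = 22.
A5 applies: 22 + 1 = 23.
A6 applies: 23 − 2 = 21.
Final offense level: 21.
Criminal history: 15 prior points → Category E (15+).
Level 21 falls in the 20-21 band.
Grid: Level 20-21 × Category E = 36-45 months.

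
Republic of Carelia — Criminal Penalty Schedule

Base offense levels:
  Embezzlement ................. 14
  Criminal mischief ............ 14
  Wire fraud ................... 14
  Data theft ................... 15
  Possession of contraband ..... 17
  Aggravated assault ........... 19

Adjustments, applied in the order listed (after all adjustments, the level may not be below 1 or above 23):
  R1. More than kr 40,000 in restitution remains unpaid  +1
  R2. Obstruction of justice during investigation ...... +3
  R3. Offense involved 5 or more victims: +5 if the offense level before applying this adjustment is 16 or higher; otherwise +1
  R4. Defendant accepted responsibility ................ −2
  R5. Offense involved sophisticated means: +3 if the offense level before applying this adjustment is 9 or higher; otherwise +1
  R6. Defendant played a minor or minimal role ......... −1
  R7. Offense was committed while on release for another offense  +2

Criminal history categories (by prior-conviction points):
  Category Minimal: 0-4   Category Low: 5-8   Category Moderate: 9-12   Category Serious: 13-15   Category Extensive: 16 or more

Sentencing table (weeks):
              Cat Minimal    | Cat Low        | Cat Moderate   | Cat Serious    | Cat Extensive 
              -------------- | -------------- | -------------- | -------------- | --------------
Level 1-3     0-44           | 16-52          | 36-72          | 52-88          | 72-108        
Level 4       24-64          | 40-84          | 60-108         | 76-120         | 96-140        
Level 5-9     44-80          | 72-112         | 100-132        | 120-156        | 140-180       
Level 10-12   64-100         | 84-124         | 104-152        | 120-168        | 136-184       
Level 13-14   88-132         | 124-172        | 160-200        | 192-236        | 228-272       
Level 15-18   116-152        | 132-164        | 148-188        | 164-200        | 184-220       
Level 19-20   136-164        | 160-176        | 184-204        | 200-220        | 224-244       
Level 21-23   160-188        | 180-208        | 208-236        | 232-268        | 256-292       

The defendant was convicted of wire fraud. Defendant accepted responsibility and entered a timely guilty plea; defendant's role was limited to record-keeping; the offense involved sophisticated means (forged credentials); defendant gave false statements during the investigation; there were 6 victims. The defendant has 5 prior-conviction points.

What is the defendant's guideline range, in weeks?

Base offense level for wire fraud: 14.
R2 applies: 14 + 3 = 17.
R3 applies (level before this adjustment is 17 ≥ 16, so +5): 17 + 5 = 22.
R4 applies: 22 − 2 = 20.
R5 applies (level before this adjustment is 20 ≥ 9, so +3): 20 + 3 = 23.
R6 applies: 23 − 1 = 22.
R7 does not apply.
Final offense level: 22.
Criminal history: 5 prior points → Category Low (5-8).
Level 22 falls in the 21-23 band.
Grid: Level 21-23 × Category Low = 180-208 weeks.

180-208 weeks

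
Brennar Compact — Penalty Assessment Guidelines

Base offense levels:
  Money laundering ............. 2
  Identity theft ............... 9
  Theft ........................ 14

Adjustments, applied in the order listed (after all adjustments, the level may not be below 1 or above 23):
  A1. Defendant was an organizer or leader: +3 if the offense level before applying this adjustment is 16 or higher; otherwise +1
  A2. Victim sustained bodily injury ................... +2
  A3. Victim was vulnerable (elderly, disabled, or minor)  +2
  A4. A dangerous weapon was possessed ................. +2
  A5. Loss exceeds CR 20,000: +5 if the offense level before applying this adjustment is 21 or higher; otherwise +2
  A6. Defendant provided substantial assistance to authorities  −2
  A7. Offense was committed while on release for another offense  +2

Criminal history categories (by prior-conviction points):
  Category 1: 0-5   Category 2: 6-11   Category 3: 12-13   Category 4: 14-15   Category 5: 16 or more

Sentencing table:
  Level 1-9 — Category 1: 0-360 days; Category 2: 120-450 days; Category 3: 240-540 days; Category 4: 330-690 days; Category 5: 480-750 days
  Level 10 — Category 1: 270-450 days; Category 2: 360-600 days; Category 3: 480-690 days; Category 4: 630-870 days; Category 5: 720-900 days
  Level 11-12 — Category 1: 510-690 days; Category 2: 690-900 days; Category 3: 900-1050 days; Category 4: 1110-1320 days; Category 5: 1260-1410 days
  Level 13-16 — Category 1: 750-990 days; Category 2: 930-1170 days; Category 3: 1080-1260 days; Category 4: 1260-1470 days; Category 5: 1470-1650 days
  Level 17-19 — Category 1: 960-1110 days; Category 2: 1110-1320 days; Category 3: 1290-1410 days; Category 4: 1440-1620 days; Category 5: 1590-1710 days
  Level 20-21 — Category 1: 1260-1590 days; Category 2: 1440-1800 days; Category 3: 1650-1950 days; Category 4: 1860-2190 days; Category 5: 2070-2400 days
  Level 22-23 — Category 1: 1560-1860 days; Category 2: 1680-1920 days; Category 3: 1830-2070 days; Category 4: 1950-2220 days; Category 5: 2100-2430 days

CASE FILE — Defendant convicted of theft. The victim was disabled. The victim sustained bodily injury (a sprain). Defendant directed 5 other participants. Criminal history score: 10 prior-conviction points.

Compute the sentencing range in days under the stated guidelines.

1110-1320 days

Base offense level for theft: 14.
A1 applies (level before this adjustment is 14 < 16, so +1): 14 + 1 = 15.
A2 applies: 15 + 2 = 17.
A3 applies: 17 + 2 = 19.
A5 does not apply.
A7 does not apply.
Final offense level: 19.
Criminal history: 10 prior points → Category 2 (6-11).
Level 19 falls in the 17-19 band.
Grid: Level 17-19 × Category 2 = 1110-1320 days.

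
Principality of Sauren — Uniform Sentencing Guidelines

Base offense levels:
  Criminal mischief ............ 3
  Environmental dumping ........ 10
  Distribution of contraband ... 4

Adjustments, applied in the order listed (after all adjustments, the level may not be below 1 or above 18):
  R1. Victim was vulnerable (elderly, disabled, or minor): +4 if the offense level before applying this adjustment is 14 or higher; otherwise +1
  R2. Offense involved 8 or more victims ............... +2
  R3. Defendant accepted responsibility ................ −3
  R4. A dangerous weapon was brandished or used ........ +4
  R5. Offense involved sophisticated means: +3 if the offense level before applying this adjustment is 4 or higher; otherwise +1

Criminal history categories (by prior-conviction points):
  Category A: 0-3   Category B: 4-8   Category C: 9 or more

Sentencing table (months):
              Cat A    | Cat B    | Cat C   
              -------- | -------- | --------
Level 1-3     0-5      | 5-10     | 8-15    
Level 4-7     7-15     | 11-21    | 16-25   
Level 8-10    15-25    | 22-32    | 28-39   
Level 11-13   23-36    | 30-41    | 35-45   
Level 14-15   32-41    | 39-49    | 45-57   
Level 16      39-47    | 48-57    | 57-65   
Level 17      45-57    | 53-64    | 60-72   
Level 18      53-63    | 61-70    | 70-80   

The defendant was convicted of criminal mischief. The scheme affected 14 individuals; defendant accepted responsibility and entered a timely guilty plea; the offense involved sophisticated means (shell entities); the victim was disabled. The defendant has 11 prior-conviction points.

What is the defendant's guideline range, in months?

16-25 months

Base offense level for criminal mischief: 3.
R1 applies (level before this adjustment is 3 < 14, so +1): 3 + 1 = 4.
R2 applies: 4 + 2 = 6.
R3 applies: 6 − 3 = 3.
R4 does not apply.
R5 applies (level before this adjustment is 3 < 4, so +1): 3 + 1 = 4.
Final offense level: 4.
Criminal history: 11 prior points → Category C (9+).
Level 4 falls in the 4-7 band.
Grid: Level 4-7 × Category C = 16-25 months.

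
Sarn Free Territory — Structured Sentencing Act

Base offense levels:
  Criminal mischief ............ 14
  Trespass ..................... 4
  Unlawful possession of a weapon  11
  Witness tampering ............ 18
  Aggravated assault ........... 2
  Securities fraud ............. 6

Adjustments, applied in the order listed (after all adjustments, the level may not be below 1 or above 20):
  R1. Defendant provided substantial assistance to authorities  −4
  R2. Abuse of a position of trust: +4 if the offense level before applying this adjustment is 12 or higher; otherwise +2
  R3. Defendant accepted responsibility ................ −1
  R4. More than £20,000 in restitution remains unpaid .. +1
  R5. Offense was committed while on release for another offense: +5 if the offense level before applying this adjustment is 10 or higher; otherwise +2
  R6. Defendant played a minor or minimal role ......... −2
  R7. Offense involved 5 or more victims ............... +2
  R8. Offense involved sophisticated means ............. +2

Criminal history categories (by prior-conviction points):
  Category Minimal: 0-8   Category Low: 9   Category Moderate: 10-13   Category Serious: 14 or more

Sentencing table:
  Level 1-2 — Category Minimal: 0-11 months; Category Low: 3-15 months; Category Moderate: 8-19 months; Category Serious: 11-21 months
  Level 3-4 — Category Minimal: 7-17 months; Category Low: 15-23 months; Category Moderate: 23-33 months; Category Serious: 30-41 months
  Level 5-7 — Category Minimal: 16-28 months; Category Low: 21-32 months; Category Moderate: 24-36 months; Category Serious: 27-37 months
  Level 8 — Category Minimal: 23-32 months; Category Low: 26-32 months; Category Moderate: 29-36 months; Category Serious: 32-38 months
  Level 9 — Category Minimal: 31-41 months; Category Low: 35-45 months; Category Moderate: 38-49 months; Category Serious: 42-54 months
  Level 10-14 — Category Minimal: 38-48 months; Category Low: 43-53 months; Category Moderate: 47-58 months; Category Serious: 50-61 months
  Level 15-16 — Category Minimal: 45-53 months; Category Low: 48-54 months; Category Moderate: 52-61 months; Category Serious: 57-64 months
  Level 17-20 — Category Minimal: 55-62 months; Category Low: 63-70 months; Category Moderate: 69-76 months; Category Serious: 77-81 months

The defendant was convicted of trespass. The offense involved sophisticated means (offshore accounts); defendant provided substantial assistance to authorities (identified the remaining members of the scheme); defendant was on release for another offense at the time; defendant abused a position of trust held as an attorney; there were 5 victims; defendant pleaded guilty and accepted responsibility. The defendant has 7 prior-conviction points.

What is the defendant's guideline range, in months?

Base offense level for trespass: 4.
R1 applies: 4 − 4 = 0.
R2 applies (level before this adjustment is 0 < 12, so +2): 0 + 2 = 2.
R3 applies: 2 − 1 = 1.
R5 applies (level before this adjustment is 1 < 10, so +2): 1 + 2 = 3.
R7 applies: 3 + 2 = 5.
R8 applies: 5 + 2 = 7.
Final offense level: 7.
Criminal history: 7 prior points → Category Minimal (0-8).
Level 7 falls in the 5-7 band.
Grid: Level 5-7 × Category Minimal = 16-28 months.

16-28 months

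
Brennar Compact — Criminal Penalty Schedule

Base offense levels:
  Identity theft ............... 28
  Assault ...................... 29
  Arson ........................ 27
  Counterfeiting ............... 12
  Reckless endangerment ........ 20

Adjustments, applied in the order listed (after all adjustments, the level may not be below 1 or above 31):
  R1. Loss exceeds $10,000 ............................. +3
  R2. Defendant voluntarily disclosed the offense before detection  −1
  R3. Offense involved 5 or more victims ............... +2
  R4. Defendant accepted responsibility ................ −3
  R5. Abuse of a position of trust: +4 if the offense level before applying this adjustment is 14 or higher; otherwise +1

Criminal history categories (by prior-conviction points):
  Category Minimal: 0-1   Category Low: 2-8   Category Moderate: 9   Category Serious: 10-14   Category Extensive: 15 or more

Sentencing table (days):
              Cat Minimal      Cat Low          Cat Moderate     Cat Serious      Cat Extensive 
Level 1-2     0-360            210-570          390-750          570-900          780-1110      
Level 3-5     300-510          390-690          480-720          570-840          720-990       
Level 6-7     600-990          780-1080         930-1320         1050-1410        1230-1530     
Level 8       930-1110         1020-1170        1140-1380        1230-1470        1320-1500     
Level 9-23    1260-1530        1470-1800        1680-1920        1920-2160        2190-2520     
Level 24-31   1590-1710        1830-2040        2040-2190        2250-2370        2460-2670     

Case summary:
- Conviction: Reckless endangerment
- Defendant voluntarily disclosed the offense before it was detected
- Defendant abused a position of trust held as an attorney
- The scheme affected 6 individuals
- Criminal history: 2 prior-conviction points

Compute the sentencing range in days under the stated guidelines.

1830-2040 days

Base offense level for reckless endangerment: 20.
R2 applies: 20 − 1 = 19.
R3 applies: 19 + 2 = 21.
R4 does not apply.
R5 applies (level before this adjustment is 21 ≥ 14, so +4): 21 + 4 = 25.
Final offense level: 25.
Criminal history: 2 prior points → Category Low (2-8).
Level 25 falls in the 24-31 band.
Grid: Level 24-31 × Category Low = 1830-2040 days.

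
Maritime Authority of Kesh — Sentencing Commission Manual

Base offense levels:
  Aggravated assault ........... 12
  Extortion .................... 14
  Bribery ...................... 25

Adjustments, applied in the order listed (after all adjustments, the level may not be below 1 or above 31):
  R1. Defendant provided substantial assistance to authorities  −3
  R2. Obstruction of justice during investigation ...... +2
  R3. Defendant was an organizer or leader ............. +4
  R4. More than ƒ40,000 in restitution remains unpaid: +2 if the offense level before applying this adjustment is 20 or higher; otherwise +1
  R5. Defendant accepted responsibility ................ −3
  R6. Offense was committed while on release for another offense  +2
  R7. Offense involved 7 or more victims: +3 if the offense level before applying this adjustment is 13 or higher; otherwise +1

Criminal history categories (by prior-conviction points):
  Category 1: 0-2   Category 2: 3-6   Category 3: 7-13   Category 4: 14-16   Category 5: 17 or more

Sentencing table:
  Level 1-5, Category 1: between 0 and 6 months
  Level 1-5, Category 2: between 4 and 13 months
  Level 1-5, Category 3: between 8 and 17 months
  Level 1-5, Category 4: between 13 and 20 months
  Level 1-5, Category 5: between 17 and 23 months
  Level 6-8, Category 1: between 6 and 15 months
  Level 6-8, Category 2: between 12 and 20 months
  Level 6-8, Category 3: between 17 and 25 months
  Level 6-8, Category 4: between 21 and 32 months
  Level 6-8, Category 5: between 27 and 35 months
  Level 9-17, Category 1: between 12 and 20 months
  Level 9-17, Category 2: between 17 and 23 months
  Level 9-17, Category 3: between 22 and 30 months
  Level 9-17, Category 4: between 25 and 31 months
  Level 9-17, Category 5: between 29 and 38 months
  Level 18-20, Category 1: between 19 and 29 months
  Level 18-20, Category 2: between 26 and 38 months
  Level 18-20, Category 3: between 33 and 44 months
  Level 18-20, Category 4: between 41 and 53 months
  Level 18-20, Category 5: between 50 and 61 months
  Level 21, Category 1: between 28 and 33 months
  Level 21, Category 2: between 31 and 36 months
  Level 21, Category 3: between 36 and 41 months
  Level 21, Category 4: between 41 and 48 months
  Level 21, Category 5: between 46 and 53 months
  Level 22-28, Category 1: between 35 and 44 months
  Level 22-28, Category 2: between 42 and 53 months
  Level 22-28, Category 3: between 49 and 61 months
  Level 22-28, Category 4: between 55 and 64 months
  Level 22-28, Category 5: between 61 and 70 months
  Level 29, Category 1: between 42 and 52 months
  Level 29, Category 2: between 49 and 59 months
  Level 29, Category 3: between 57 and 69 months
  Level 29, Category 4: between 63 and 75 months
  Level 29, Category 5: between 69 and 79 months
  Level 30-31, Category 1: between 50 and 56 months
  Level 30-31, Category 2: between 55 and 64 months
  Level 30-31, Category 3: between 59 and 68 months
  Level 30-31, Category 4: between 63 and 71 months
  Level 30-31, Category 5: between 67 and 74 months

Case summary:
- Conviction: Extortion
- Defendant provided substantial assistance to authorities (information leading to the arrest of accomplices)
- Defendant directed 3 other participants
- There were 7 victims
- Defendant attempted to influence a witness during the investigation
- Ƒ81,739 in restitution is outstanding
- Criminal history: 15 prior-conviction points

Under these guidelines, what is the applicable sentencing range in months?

41-48 months

Base offense level for extortion: 14.
R1 applies: 14 − 3 = 11.
R2 applies: 11 + 2 = 13.
R3 applies: 13 + 4 = 17.
R4 applies (level before this adjustment is 17 < 20, so +1): 17 + 1 = 18.
R6 does not apply.
R7 applies (level before this adjustment is 18 ≥ 13, so +3): 18 + 3 = 21.
Final offense level: 21.
Criminal history: 15 prior points → Category 4 (14-16).
Level 21 falls in the 21 band.
Grid: Level 21 × Category 4 = 41-48 months.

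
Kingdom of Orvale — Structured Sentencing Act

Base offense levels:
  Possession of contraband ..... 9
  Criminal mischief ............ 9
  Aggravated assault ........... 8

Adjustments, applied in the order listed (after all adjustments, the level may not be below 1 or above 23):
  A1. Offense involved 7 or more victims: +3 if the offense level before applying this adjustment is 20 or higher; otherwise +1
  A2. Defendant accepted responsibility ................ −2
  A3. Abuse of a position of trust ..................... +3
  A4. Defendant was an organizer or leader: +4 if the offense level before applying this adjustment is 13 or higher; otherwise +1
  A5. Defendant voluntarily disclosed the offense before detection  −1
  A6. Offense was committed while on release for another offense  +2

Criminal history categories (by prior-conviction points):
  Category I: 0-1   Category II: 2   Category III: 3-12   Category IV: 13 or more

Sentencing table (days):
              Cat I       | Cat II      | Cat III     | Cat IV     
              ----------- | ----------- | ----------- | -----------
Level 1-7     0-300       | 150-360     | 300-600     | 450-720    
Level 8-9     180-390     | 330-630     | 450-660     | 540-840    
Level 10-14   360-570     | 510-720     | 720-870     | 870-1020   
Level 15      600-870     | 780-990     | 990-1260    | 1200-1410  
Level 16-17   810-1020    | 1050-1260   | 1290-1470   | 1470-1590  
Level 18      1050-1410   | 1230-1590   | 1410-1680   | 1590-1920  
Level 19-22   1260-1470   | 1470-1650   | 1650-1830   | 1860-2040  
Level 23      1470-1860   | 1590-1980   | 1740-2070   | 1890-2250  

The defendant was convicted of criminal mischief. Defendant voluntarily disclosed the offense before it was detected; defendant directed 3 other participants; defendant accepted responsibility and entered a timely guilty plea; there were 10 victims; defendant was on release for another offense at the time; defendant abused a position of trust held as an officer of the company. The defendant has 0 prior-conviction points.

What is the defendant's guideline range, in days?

Base offense level for criminal mischief: 9.
A1 applies (level before this adjustment is 9 < 20, so +1): 9 + 1 = 10.
A2 applies: 10 − 2 = 8.
A3 applies: 8 + 3 = 11.
A4 applies (level before this adjustment is 11 < 13, so +1): 11 + 1 = 12.
A5 applies: 12 − 1 = 11.
A6 applies: 11 + 2 = 13.
Final offense level: 13.
Criminal history: 0 prior points → Category I (0-1).
Level 13 falls in the 10-14 band.
Grid: Level 10-14 × Category I = 360-570 days.

360-570 days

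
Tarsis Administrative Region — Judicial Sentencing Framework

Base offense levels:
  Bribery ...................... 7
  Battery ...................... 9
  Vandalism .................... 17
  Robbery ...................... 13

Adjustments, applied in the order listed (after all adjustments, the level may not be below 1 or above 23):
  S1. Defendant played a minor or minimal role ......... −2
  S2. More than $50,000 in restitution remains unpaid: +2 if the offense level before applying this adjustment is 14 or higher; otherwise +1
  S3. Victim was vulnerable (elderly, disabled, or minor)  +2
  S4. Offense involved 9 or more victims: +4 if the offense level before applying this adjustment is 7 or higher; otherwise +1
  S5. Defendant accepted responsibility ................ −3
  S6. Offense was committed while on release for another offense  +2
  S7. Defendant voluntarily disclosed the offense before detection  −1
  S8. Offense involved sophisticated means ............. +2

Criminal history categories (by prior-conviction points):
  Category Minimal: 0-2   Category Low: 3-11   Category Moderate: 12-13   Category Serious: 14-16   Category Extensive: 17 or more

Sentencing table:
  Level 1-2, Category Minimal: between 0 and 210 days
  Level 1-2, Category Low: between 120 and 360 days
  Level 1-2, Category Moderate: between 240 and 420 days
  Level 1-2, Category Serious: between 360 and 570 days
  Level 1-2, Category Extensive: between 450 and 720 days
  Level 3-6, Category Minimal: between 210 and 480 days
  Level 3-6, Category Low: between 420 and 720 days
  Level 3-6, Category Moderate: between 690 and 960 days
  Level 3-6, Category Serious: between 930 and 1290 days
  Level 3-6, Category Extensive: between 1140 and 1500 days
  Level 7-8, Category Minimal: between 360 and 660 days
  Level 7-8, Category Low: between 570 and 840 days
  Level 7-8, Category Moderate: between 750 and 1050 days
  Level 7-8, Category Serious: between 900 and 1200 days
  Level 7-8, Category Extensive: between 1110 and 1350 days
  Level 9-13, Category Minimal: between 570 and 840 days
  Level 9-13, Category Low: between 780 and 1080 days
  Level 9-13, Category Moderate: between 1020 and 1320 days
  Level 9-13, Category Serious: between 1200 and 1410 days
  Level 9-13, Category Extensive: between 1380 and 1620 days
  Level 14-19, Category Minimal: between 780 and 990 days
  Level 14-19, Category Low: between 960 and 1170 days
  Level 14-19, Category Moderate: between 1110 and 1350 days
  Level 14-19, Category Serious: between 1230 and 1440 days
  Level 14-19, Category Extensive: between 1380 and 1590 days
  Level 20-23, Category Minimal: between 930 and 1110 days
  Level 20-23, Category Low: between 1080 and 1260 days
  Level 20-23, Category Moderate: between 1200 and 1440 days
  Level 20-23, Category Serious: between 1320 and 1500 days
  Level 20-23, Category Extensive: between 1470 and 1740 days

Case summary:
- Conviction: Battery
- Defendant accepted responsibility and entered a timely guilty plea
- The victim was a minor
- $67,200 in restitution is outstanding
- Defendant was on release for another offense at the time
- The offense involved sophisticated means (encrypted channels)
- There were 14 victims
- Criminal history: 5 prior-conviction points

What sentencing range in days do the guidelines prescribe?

Base offense level for battery: 9.
S2 applies (level before this adjustment is 9 < 14, so +1): 9 + 1 = 10.
S3 applies: 10 + 2 = 12.
S4 applies (level before this adjustment is 12 ≥ 7, so +4): 12 + 4 = 16.
S5 applies: 16 − 3 = 13.
S6 applies: 13 + 2 = 15.
S7 does not apply.
S8 applies: 15 + 2 = 17.
Final offense level: 17.
Criminal history: 5 prior points → Category Low (3-11).
Level 17 falls in the 14-19 band.
Grid: Level 14-19 × Category Low = 960-1170 days.

960-1170 days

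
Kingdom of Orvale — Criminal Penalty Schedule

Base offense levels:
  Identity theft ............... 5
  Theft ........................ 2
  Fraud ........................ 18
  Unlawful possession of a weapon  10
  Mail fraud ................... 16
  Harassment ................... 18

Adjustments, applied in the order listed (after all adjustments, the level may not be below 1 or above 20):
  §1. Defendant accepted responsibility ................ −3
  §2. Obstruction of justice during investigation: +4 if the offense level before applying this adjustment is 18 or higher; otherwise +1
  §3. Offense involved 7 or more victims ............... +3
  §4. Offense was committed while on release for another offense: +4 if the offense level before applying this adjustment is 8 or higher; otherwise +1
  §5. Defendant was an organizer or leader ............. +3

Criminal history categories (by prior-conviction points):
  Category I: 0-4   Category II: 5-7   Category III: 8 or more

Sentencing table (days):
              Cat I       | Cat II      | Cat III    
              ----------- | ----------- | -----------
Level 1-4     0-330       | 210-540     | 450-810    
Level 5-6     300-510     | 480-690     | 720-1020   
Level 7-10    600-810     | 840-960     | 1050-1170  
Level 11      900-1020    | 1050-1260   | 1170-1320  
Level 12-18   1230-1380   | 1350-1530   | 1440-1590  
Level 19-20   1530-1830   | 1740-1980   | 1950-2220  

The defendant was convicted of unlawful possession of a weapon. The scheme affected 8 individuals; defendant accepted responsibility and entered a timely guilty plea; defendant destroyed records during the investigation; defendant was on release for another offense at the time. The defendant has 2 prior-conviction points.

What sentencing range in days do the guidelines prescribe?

Base offense level for unlawful possession of a weapon: 10.
§1 applies: 10 − 3 = 7.
§2 applies (level before this adjustment is 7 < 18, so +1): 7 + 1 = 8.
§3 applies: 8 + 3 = 11.
§4 applies (level before this adjustment is 11 ≥ 8, so +4): 11 + 4 = 15.
§5 does not apply.
Final offense level: 15.
Criminal history: 2 prior points → Category I (0-4).
Level 15 falls in the 12-18 band.
Grid: Level 12-18 × Category I = 1230-1380 days.

1230-1380 days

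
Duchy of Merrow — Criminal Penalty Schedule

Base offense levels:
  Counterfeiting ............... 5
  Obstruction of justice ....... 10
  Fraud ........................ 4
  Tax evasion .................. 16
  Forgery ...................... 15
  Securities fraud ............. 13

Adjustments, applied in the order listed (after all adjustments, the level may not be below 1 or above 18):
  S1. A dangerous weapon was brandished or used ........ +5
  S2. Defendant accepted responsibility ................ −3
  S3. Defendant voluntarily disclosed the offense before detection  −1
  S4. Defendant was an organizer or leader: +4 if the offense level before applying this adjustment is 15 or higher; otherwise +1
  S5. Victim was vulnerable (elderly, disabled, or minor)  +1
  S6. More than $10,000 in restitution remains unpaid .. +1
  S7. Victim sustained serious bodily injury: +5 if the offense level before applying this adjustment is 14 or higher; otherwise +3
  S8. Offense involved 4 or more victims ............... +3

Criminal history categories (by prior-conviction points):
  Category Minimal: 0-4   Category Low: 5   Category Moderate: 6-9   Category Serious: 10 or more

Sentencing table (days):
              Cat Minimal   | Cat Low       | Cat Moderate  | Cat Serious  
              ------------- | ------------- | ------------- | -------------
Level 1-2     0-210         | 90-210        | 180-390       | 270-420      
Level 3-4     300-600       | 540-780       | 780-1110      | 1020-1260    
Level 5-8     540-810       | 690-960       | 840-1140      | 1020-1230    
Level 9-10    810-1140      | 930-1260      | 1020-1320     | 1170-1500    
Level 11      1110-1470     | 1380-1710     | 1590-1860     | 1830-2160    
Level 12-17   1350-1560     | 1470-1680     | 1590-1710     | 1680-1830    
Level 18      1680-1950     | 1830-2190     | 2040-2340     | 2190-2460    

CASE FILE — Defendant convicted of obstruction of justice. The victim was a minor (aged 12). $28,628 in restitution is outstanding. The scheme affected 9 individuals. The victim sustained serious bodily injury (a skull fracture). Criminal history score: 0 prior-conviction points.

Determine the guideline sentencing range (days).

1680-1950 days

Base offense level for obstruction of justice: 10.
S3 does not apply.
S5 applies: 10 + 1 = 11.
S6 applies: 11 + 1 = 12.
S7 applies (level before this adjustment is 12 < 14, so +3): 12 + 3 = 15.
S8 applies: 15 + 3 = 18.
Final offense level: 18.
Criminal history: 0 prior points → Category Minimal (0-4).
Level 18 falls in the 18 band.
Grid: Level 18 × Category Minimal = 1680-1950 days.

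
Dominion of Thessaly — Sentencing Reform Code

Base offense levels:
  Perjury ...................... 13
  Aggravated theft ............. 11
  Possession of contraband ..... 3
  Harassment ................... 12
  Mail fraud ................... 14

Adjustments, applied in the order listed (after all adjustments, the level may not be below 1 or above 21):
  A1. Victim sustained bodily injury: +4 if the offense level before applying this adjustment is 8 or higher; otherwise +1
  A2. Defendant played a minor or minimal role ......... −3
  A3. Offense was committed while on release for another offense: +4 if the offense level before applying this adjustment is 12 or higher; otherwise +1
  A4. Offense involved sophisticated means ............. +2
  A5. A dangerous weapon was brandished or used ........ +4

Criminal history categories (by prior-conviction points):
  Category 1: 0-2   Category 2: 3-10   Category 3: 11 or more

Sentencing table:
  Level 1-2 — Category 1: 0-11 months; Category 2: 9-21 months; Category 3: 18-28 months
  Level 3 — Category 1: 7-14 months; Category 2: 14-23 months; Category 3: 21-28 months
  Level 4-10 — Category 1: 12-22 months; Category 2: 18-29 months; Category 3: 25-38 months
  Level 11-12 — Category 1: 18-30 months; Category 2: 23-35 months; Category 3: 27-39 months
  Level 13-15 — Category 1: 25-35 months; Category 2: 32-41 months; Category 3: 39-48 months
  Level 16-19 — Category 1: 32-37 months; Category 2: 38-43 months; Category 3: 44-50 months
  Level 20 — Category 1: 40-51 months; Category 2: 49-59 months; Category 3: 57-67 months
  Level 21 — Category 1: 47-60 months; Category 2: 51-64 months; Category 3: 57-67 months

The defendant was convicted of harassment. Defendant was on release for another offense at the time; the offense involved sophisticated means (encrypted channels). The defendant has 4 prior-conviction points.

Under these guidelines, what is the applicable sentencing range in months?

Base offense level for harassment: 12.
A1 does not apply.
A3 applies (level before this adjustment is 12 ≥ 12, so +4): 12 + 4 = 16.
A4 applies: 16 + 2 = 18.
Final offense level: 18.
Criminal history: 4 prior points → Category 2 (3-10).
Level 18 falls in the 16-19 band.
Grid: Level 16-19 × Category 2 = 38-43 months.

38-43 months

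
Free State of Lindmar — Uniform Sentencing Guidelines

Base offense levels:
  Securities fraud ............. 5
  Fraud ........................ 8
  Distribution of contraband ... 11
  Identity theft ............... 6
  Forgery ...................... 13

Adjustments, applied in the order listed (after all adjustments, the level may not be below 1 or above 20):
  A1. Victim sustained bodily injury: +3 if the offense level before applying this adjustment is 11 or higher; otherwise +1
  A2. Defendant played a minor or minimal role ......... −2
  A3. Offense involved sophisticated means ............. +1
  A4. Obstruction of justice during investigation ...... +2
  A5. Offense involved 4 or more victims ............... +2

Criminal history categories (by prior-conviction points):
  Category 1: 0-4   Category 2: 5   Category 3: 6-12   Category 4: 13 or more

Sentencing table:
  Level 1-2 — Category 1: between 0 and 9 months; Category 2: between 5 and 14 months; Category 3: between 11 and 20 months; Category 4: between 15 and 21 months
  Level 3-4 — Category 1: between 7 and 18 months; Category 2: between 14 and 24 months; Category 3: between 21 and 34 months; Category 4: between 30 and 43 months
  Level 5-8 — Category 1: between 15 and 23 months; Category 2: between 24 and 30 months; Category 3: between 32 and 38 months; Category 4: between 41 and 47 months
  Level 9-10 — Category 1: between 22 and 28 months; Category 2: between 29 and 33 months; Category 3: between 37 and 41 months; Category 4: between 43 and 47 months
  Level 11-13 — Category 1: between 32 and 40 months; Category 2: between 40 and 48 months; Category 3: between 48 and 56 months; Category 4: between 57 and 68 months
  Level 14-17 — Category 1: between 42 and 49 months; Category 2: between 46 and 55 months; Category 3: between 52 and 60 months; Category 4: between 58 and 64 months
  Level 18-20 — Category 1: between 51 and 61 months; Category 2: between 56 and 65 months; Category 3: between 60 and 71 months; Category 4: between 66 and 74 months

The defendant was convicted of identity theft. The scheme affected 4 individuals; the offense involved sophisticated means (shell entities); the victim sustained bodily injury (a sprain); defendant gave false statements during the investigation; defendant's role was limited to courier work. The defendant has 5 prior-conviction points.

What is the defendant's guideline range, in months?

29-33 months

Base offense level for identity theft: 6.
A1 applies (level before this adjustment is 6 < 11, so +1): 6 + 1 = 7.
A2 applies: 7 − 2 = 5.
A3 applies: 5 + 1 = 6.
A4 applies: 6 + 2 = 8.
A5 applies: 8 + 2 = 10.
Final offense level: 10.
Criminal history: 5 prior points → Category 2 (5).
Level 10 falls in the 9-10 band.
Grid: Level 9-10 × Category 2 = 29-33 months.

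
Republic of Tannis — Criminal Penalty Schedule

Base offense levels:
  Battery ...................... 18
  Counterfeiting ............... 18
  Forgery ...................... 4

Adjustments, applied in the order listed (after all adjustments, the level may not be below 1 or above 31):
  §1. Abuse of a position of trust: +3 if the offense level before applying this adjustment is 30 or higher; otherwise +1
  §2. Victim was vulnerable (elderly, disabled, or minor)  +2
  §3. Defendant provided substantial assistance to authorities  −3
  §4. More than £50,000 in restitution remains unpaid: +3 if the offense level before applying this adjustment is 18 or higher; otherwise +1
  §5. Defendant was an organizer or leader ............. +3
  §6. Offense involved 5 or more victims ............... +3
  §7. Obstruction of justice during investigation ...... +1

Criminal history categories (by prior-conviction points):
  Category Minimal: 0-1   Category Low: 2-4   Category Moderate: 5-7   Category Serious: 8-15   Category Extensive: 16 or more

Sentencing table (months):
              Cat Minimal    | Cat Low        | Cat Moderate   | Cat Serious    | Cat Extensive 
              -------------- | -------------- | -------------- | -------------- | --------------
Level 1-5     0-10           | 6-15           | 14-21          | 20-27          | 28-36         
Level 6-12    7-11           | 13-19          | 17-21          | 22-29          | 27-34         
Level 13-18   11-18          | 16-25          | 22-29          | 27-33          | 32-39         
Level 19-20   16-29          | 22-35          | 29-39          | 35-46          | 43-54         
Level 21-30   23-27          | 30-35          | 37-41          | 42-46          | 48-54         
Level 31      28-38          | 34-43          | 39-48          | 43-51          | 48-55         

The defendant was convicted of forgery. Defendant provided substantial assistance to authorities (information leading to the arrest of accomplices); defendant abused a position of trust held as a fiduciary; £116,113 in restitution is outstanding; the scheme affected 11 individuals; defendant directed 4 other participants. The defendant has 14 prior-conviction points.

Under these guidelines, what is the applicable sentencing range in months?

22-29 months

Base offense level for forgery: 4.
§1 applies (level before this adjustment is 4 < 30, so +1): 4 + 1 = 5.
§2 does not apply.
§3 applies: 5 − 3 = 2.
§4 applies (level before this adjustment is 2 < 18, so +1): 2 + 1 = 3.
§5 applies: 3 + 3 = 6.
§6 applies: 6 + 3 = 9.
§7 does not apply.
Final offense level: 9.
Criminal history: 14 prior points → Category Serious (8-15).
Level 9 falls in the 6-12 band.
Grid: Level 6-12 × Category Serious = 22-29 months.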